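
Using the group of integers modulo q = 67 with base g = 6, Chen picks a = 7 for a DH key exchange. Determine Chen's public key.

10

Public value = 6^7 mod 67.
6^1 ≡ 6 (mod 67)
6^2 = (6^1)^2 ≡ 6^2 = 36 ≡ 36 (mod 67)
6^4 = (6^2)^2 ≡ 36^2 = 1296 ≡ 23 (mod 67)
6^7 = 6^4 · 6^2 · 6^1 ≡ 23 · 36 · 6 ≡ 10 (mod 67).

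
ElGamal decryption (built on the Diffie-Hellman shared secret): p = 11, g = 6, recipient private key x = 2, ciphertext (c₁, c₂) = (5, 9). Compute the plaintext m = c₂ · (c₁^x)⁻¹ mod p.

3

Shared mask s = c₁^x mod p = 5^2 mod 11.
5^1 ≡ 5 (mod 11)
5^2 = (5^1)^2 ≡ 5^2 = 25 ≡ 3 (mod 11)
So s = 3; s⁻¹ ≡ 4 (mod 11).
m = c₂ · s⁻¹ mod 11 = 9 · 4 mod 11 = 3.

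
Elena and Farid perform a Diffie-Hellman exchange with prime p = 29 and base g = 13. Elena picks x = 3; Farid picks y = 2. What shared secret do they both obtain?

Elena sends A = g^x mod p = 13^3 mod 29.
13^1 ≡ 13 (mod 29)
13^2 = (13^1)^2 ≡ 13^2 = 169 ≡ 24 (mod 29)
13^3 = 13^2 · 13^1 ≡ 24 · 13 ≡ 22 (mod 29).
So A = 22. Farid then computes K = A^y mod p = 22^2 mod 29.
22^1 ≡ 22 (mod 29)
22^2 = (22^1)^2 ≡ 22^2 = 484 ≡ 20 (mod 29)

20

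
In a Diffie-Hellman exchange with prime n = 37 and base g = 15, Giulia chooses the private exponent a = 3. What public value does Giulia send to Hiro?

8

Public value = 15^3 mod 37.
15^1 ≡ 15 (mod 37)
15^2 = (15^1)^2 ≡ 15^2 = 225 ≡ 3 (mod 37)
15^3 = 15^2 · 15^1 ≡ 3 · 15 ≡ 8 (mod 37).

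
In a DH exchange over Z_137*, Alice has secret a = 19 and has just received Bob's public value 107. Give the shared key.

Shared key K = 107^19 mod 137.
107^1 ≡ 107 (mod 137)
107^2 = (107^1)^2 ≡ 107^2 = 11449 ≡ 78 (mod 137)
107^4 = (107^2)^2 ≡ 78^2 = 6084 ≡ 56 (mod 137)
107^8 = (107^4)^2 ≡ 56^2 = 3136 ≡ 122 (mod 137)
107^16 = (107^8)^2 ≡ 122^2 = 14884 ≡ 88 (mod 137)
107^19 = 107^16 · 107^2 · 107^1 ≡ 88 · 78 · 107 ≡ 128 (mod 137).

128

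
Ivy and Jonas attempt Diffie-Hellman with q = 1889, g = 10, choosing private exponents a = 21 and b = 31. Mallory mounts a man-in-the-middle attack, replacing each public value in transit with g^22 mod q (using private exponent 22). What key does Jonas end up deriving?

Jonas receives Mallory's public value M = 10^22 mod 1889 instead of the honest one.
10^1 ≡ 10 (mod 1889)
10^2 = (10^1)^2 ≡ 10^2 = 100 ≡ 100 (mod 1889)
10^4 = (10^2)^2 ≡ 100^2 = 10000 ≡ 555 (mod 1889)
10^8 = (10^4)^2 ≡ 555^2 = 308025 ≡ 118 (mod 1889)
10^16 = (10^8)^2 ≡ 118^2 = 13924 ≡ 701 (mod 1889)
10^22 = 10^16 · 10^4 · 10^2 ≡ 701 · 555 · 100 ≡ 1545 (mod 1889).
So M = 1545. Jonas computes K = M^31 mod 1889.
1545^1 ≡ 1545 (mod 1889)
1545^2 = (1545^1)^2 ≡ 1545^2 = 2387025 ≡ 1218 (mod 1889)
1545^4 = (1545^2)^2 ≡ 1218^2 = 1483524 ≡ 659 (mod 1889)
1545^8 = (1545^4)^2 ≡ 659^2 = 434281 ≡ 1700 (mod 1889)
1545^16 = (1545^8)^2 ≡ 1700^2 = 2890000 ≡ 1719 (mod 1889)
1545^31 = 1545^16 · 1545^8 · 1545^4 · 1545^2 · 1545^1 ≡ 1719 · 1700 · 659 · 1218 · 1545 ≡ 1168 (mod 1889).

1168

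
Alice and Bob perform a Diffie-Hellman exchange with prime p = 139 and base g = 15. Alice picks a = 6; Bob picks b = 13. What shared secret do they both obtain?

34

Bob sends B = g^b mod p = 15^13 mod 139.
15^1 ≡ 15 (mod 139)
15^2 = (15^1)^2 ≡ 15^2 = 225 ≡ 86 (mod 139)
15^4 = (15^2)^2 ≡ 86^2 = 7396 ≡ 29 (mod 139)
15^8 = (15^4)^2 ≡ 29^2 = 841 ≡ 7 (mod 139)
15^13 = 15^8 · 15^4 · 15^1 ≡ 7 · 29 · 15 ≡ 126 (mod 139).
So B = 126. Alice then computes K = B^a mod p = 126^6 mod 139.
126^1 ≡ 126 (mod 139)
126^2 = (126^1)^2 ≡ 126^2 = 15876 ≡ 30 (mod 139)
126^4 = (126^2)^2 ≡ 30^2 = 900 ≡ 66 (mod 139)
126^6 = 126^4 · 126^2 ≡ 66 · 30 ≡ 34 (mod 139).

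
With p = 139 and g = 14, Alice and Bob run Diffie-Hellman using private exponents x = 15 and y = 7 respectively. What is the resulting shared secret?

133

Bob sends B = g^y mod p = 14^7 mod 139.
14^1 ≡ 14 (mod 139)
14^2 = (14^1)^2 ≡ 14^2 = 196 ≡ 57 (mod 139)
14^4 = (14^2)^2 ≡ 57^2 = 3249 ≡ 52 (mod 139)
14^7 = 14^4 · 14^2 · 14^1 ≡ 52 · 57 · 14 ≡ 74 (mod 139).
So B = 74. Alice then computes K = B^x mod p = 74^15 mod 139.
74^1 ≡ 74 (mod 139)
74^2 = (74^1)^2 ≡ 74^2 = 5476 ≡ 55 (mod 139)
74^4 = (74^2)^2 ≡ 55^2 = 3025 ≡ 106 (mod 139)
74^8 = (74^4)^2 ≡ 106^2 = 11236 ≡ 116 (mod 139)
74^15 = 74^8 · 74^4 · 74^2 · 74^1 ≡ 116 · 106 · 55 · 74 ≡ 133 (mod 139).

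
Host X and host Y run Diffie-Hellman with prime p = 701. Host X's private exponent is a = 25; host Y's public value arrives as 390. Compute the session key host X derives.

Shared key K = 390^25 mod 701.
390^1 ≡ 390 (mod 701)
390^2 = (390^1)^2 ≡ 390^2 = 152100 ≡ 684 (mod 701)
390^4 = (390^2)^2 ≡ 684^2 = 467856 ≡ 289 (mod 701)
390^8 = (390^4)^2 ≡ 289^2 = 83521 ≡ 102 (mod 701)
390^16 = (390^8)^2 ≡ 102^2 = 10404 ≡ 590 (mod 701)
390^25 = 390^16 · 390^8 · 390^1 ≡ 590 · 102 · 390 ≡ 19 (mod 701).

19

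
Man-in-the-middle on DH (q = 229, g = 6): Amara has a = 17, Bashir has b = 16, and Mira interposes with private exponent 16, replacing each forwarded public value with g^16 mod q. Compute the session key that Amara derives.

144

Amara receives Mira's public value M = 6^16 mod 229 instead of the honest one.
6^1 ≡ 6 (mod 229)
6^2 = (6^1)^2 ≡ 6^2 = 36 ≡ 36 (mod 229)
6^4 = (6^2)^2 ≡ 36^2 = 1296 ≡ 151 (mod 229)
6^8 = (6^4)^2 ≡ 151^2 = 22801 ≡ 130 (mod 229)
6^16 = (6^8)^2 ≡ 130^2 = 16900 ≡ 183 (mod 229)
So M = 183. Amara computes K = M^17 mod 229.
183^1 ≡ 183 (mod 229)
183^2 = (183^1)^2 ≡ 183^2 = 33489 ≡ 55 (mod 229)
183^4 = (183^2)^2 ≡ 55^2 = 3025 ≡ 48 (mod 229)
183^8 = (183^4)^2 ≡ 48^2 = 2304 ≡ 14 (mod 229)
183^16 = (183^8)^2 ≡ 14^2 = 196 ≡ 196 (mod 229)
183^17 = 183^16 · 183^1 ≡ 196 · 183 ≡ 144 (mod 229).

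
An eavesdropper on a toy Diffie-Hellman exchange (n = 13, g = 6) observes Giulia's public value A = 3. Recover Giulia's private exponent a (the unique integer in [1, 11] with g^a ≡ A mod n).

Try successive powers of 6 modulo 13:
6^1 ≡ 6
6^2 ≡ 10
6^3 ≡ 8
6^4 ≡ 9
6^5 ≡ 2
6^6 ≡ 12
6^7 ≡ 7
6^8 ≡ 3
Found: a = 8.

8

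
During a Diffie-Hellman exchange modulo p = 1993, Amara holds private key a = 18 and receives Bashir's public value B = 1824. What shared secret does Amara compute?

1911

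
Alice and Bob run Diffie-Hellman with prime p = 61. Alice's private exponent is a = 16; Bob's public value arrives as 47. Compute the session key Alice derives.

47

Shared key K = 47^16 mod 61.
47^1 ≡ 47 (mod 61)
47^2 = (47^1)^2 ≡ 47^2 = 2209 ≡ 13 (mod 61)
47^4 = (47^2)^2 ≡ 13^2 = 169 ≡ 47 (mod 61)
47^8 = (47^4)^2 ≡ 47^2 = 2209 ≡ 13 (mod 61)
47^16 = (47^8)^2 ≡ 13^2 = 169 ≡ 47 (mod 61)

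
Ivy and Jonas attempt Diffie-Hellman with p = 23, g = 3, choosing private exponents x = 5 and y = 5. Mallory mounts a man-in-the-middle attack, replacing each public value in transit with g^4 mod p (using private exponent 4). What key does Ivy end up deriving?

Ivy receives Mallory's public value M = 3^4 mod 23 instead of the honest one.
3^1 ≡ 3 (mod 23)
3^2 = (3^1)^2 ≡ 3^2 = 9 ≡ 9 (mod 23)
3^4 = (3^2)^2 ≡ 9^2 = 81 ≡ 12 (mod 23)
So M = 12. Ivy computes K = M^5 mod 23.
12^1 ≡ 12 (mod 23)
12^2 = (12^1)^2 ≡ 12^2 = 144 ≡ 6 (mod 23)
12^4 = (12^2)^2 ≡ 6^2 = 36 ≡ 13 (mod 23)
12^5 = 12^4 · 12^1 ≡ 13 · 12 ≡ 18 (mod 23).

18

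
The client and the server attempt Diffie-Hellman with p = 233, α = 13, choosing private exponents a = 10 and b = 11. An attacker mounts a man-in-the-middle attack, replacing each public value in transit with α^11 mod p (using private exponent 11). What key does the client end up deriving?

49

The client receives an attacker's public value M = 13^11 mod 233 instead of the honest one.
13^1 ≡ 13 (mod 233)
13^2 = (13^1)^2 ≡ 13^2 = 169 ≡ 169 (mod 233)
13^4 = (13^2)^2 ≡ 169^2 = 28561 ≡ 135 (mod 233)
13^8 = (13^4)^2 ≡ 135^2 = 18225 ≡ 51 (mod 233)
13^11 = 13^8 · 13^2 · 13^1 ≡ 51 · 169 · 13 ≡ 207 (mod 233).
So M = 207. The client computes K = M^10 mod 233.
207^1 ≡ 207 (mod 233)
207^2 = (207^1)^2 ≡ 207^2 = 42849 ≡ 210 (mod 233)
207^4 = (207^2)^2 ≡ 210^2 = 44100 ≡ 63 (mod 233)
207^8 = (207^4)^2 ≡ 63^2 = 3969 ≡ 8 (mod 233)
207^10 = 207^8 · 207^2 ≡ 8 · 210 ≡ 49 (mod 233).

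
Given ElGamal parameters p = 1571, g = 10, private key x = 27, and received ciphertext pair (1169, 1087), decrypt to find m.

Shared mask s = c₁^x mod p = 1169^27 mod 1571.
1169^1 ≡ 1169 (mod 1571)
1169^2 = (1169^1)^2 ≡ 1169^2 = 1366561 ≡ 1362 (mod 1571)
1169^4 = (1169^2)^2 ≡ 1362^2 = 1855044 ≡ 1264 (mod 1571)
1169^8 = (1169^4)^2 ≡ 1264^2 = 1597696 ≡ 1560 (mod 1571)
1169^16 = (1169^8)^2 ≡ 1560^2 = 2433600 ≡ 121 (mod 1571)
1169^27 = 1169^16 · 1169^8 · 1169^2 · 1169^1 ≡ 121 · 1560 · 1362 · 1169 ≡ 535 (mod 1571).
So s = 535; s⁻¹ ≡ 878 (mod 1571).
m = c₂ · s⁻¹ mod 1571 = 1087 · 878 mod 1571 = 789.

789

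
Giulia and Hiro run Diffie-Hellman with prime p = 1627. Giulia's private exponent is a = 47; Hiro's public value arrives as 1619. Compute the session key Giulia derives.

Shared key K = 1619^47 mod 1627.
1619^1 ≡ 1619 (mod 1627)
1619^2 = (1619^1)^2 ≡ 1619^2 = 2621161 ≡ 64 (mod 1627)
1619^4 = (1619^2)^2 ≡ 64^2 = 4096 ≡ 842 (mod 1627)
1619^8 = (1619^4)^2 ≡ 842^2 = 708964 ≡ 1219 (mod 1627)
1619^16 = (1619^8)^2 ≡ 1219^2 = 1485961 ≡ 510 (mod 1627)
1619^32 = (1619^16)^2 ≡ 510^2 = 260100 ≡ 1407 (mod 1627)
1619^47 = 1619^32 · 1619^8 · 1619^4 · 1619^2 · 1619^1 ≡ 1407 · 1219 · 842 · 64 · 1619 ≡ 1009 (mod 1627).

1009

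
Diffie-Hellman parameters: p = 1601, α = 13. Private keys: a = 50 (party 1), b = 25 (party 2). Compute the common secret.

Party 1 sends A = α^a mod p = 13^50 mod 1601.
13^1 ≡ 13 (mod 1601)
13^2 = (13^1)^2 ≡ 13^2 = 169 ≡ 169 (mod 1601)
13^4 = (13^2)^2 ≡ 169^2 = 28561 ≡ 1344 (mod 1601)
13^8 = (13^4)^2 ≡ 1344^2 = 1806336 ≡ 408 (mod 1601)
13^16 = (13^8)^2 ≡ 408^2 = 166464 ≡ 1561 (mod 1601)
13^32 = (13^16)^2 ≡ 1561^2 = 2436721 ≡ 1600 (mod 1601)
13^50 = 13^32 · 13^16 · 13^2 ≡ 1600 · 1561 · 169 ≡ 356 (mod 1601).
So A = 356. Party 2 then computes K = A^b mod p = 356^25 mod 1601.
356^1 ≡ 356 (mod 1601)
356^2 = (356^1)^2 ≡ 356^2 = 126736 ≡ 257 (mod 1601)
356^4 = (356^2)^2 ≡ 257^2 = 66049 ≡ 408 (mod 1601)
356^8 = (356^4)^2 ≡ 408^2 = 166464 ≡ 1561 (mod 1601)
356^16 = (356^8)^2 ≡ 1561^2 = 2436721 ≡ 1600 (mod 1601)
356^25 = 356^16 · 356^8 · 356^1 ≡ 1600 · 1561 · 356 ≡ 1432 (mod 1601).

1432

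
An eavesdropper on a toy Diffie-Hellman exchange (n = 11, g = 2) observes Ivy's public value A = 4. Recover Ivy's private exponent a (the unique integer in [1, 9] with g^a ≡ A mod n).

Try successive powers of 2 modulo 11:
2^1 ≡ 2
2^2 ≡ 4
Found: a = 2.

2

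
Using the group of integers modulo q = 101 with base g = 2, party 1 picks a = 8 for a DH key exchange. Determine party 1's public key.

54

Public value = 2^8 mod 101.
2^1 ≡ 2 (mod 101)
2^2 = (2^1)^2 ≡ 2^2 = 4 ≡ 4 (mod 101)
2^4 = (2^2)^2 ≡ 4^2 = 16 ≡ 16 (mod 101)
2^8 = (2^4)^2 ≡ 16^2 = 256 ≡ 54 (mod 101)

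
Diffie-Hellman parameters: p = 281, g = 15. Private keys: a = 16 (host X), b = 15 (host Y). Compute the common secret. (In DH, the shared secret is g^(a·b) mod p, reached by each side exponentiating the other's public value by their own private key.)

181

Host Y sends B = g^b mod p = 15^15 mod 281.
15^1 ≡ 15 (mod 281)
15^2 = (15^1)^2 ≡ 15^2 = 225 ≡ 225 (mod 281)
15^4 = (15^2)^2 ≡ 225^2 = 50625 ≡ 45 (mod 281)
15^8 = (15^4)^2 ≡ 45^2 = 2025 ≡ 58 (mod 281)
15^15 = 15^8 · 15^4 · 15^2 · 15^1 ≡ 58 · 45 · 225 · 15 ≡ 243 (mod 281).
So B = 243. Host X then computes K = B^a mod p = 243^16 mod 281.
243^1 ≡ 243 (mod 281)
243^2 = (243^1)^2 ≡ 243^2 = 59049 ≡ 39 (mod 281)
243^4 = (243^2)^2 ≡ 39^2 = 1521 ≡ 116 (mod 281)
243^8 = (243^4)^2 ≡ 116^2 = 13456 ≡ 249 (mod 281)
243^16 = (243^8)^2 ≡ 249^2 = 62001 ≡ 181 (mod 281)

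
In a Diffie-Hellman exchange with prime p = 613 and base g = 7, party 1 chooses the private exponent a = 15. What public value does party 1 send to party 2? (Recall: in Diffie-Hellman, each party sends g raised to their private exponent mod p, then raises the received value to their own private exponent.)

19

Public value = 7^15 mod 613.
7^1 ≡ 7 (mod 613)
7^2 = (7^1)^2 ≡ 7^2 = 49 ≡ 49 (mod 613)
7^4 = (7^2)^2 ≡ 49^2 = 2401 ≡ 562 (mod 613)
7^8 = (7^4)^2 ≡ 562^2 = 315844 ≡ 149 (mod 613)
7^15 = 7^8 · 7^4 · 7^2 · 7^1 ≡ 149 · 562 · 49 · 7 ≡ 19 (mod 613).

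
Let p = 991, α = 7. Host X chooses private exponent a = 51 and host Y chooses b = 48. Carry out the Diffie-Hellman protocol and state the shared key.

931

Host Y sends B = α^b mod p = 7^48 mod 991.
7^1 ≡ 7 (mod 991)
7^2 = (7^1)^2 ≡ 7^2 = 49 ≡ 49 (mod 991)
7^4 = (7^2)^2 ≡ 49^2 = 2401 ≡ 419 (mod 991)
7^8 = (7^4)^2 ≡ 419^2 = 175561 ≡ 154 (mod 991)
7^16 = (7^8)^2 ≡ 154^2 = 23716 ≡ 923 (mod 991)
7^32 = (7^16)^2 ≡ 923^2 = 851929 ≡ 660 (mod 991)
7^48 = 7^32 · 7^16 ≡ 660 · 923 ≡ 706 (mod 991).
So B = 706. Host X then computes K = B^a mod p = 706^51 mod 991.
706^1 ≡ 706 (mod 991)
706^2 = (706^1)^2 ≡ 706^2 = 498436 ≡ 954 (mod 991)
706^4 = (706^2)^2 ≡ 954^2 = 910116 ≡ 378 (mod 991)
706^8 = (706^4)^2 ≡ 378^2 = 142884 ≡ 180 (mod 991)
706^16 = (706^8)^2 ≡ 180^2 = 32400 ≡ 688 (mod 991)
706^32 = (706^16)^2 ≡ 688^2 = 473344 ≡ 637 (mod 991)
706^51 = 706^32 · 706^16 · 706^2 · 706^1 ≡ 637 · 688 · 954 · 706 ≡ 931 (mod 991).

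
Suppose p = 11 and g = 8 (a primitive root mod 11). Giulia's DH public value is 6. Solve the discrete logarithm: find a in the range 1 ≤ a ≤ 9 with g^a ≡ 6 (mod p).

Try successive powers of 8 modulo 11:
8^1 ≡ 8
8^2 ≡ 9
8^3 ≡ 6
Found: a = 3.

3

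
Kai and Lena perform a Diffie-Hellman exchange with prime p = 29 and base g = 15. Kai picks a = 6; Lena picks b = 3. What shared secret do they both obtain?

9

Kai sends A = g^a mod p = 15^6 mod 29.
15^1 ≡ 15 (mod 29)
15^2 = (15^1)^2 ≡ 15^2 = 225 ≡ 22 (mod 29)
15^4 = (15^2)^2 ≡ 22^2 = 484 ≡ 20 (mod 29)
15^6 = 15^4 · 15^2 ≡ 20 · 22 ≡ 5 (mod 29).
So A = 5. Lena then computes K = A^b mod p = 5^3 mod 29.
5^1 ≡ 5 (mod 29)
5^2 = (5^1)^2 ≡ 5^2 = 25 ≡ 25 (mod 29)
5^3 = 5^2 · 5^1 ≡ 25 · 5 ≡ 9 (mod 29).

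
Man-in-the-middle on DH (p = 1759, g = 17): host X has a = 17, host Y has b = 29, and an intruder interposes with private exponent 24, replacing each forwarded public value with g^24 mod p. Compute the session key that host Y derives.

1078

Host Y receives an intruder's public value M = 17^24 mod 1759 instead of the honest one.
17^1 ≡ 17 (mod 1759)
17^2 = (17^1)^2 ≡ 17^2 = 289 ≡ 289 (mod 1759)
17^4 = (17^2)^2 ≡ 289^2 = 83521 ≡ 848 (mod 1759)
17^8 = (17^4)^2 ≡ 848^2 = 719104 ≡ 1432 (mod 1759)
17^16 = (17^8)^2 ≡ 1432^2 = 2050624 ≡ 1389 (mod 1759)
17^24 = 17^16 · 17^8 ≡ 1389 · 1432 ≡ 1378 (mod 1759).
So M = 1378. Host Y computes K = M^29 mod 1759.
1378^1 ≡ 1378 (mod 1759)
1378^2 = (1378^1)^2 ≡ 1378^2 = 1898884 ≡ 923 (mod 1759)
1378^4 = (1378^2)^2 ≡ 923^2 = 851929 ≡ 573 (mod 1759)
1378^8 = (1378^4)^2 ≡ 573^2 = 328329 ≡ 1155 (mod 1759)
1378^16 = (1378^8)^2 ≡ 1155^2 = 1334025 ≡ 703 (mod 1759)
1378^29 = 1378^16 · 1378^8 · 1378^4 · 1378^1 ≡ 703 · 1155 · 573 · 1378 ≡ 1078 (mod 1759).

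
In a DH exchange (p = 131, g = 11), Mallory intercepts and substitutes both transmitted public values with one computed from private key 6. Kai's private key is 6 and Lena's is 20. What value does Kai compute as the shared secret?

Kai receives Mallory's public value M = 11^6 mod 131 instead of the honest one.
11^1 ≡ 11 (mod 131)
11^2 = (11^1)^2 ≡ 11^2 = 121 ≡ 121 (mod 131)
11^4 = (11^2)^2 ≡ 121^2 = 14641 ≡ 100 (mod 131)
11^6 = 11^4 · 11^2 ≡ 100 · 121 ≡ 48 (mod 131).
So M = 48. Kai computes K = M^6 mod 131.
48^1 ≡ 48 (mod 131)
48^2 = (48^1)^2 ≡ 48^2 = 2304 ≡ 77 (mod 131)
48^4 = (48^2)^2 ≡ 77^2 = 5929 ≡ 34 (mod 131)
48^6 = 48^4 · 48^2 ≡ 34 · 77 ≡ 129 (mod 131).

129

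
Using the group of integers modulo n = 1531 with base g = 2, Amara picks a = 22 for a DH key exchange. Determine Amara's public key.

895

Public value = 2^22 mod 1531.
2^1 ≡ 2 (mod 1531)
2^2 = (2^1)^2 ≡ 2^2 = 4 ≡ 4 (mod 1531)
2^4 = (2^2)^2 ≡ 4^2 = 16 ≡ 16 (mod 1531)
2^8 = (2^4)^2 ≡ 16^2 = 256 ≡ 256 (mod 1531)
2^16 = (2^8)^2 ≡ 256^2 = 65536 ≡ 1234 (mod 1531)
2^22 = 2^16 · 2^4 · 2^2 ≡ 1234 · 16 · 4 ≡ 895 (mod 1531).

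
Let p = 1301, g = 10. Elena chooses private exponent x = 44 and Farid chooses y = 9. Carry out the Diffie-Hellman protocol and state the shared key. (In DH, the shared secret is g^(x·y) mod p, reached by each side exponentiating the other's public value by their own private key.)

444

Farid sends B = g^y mod p = 10^9 mod 1301.
10^1 ≡ 10 (mod 1301)
10^2 = (10^1)^2 ≡ 10^2 = 100 ≡ 100 (mod 1301)
10^4 = (10^2)^2 ≡ 100^2 = 10000 ≡ 893 (mod 1301)
10^8 = (10^4)^2 ≡ 893^2 = 797449 ≡ 1237 (mod 1301)
10^9 = 10^8 · 10^1 ≡ 1237 · 10 ≡ 661 (mod 1301).
So B = 661. Elena then computes K = B^x mod p = 661^44 mod 1301.
661^1 ≡ 661 (mod 1301)
661^2 = (661^1)^2 ≡ 661^2 = 436921 ≡ 1086 (mod 1301)
661^4 = (661^2)^2 ≡ 1086^2 = 1179396 ≡ 690 (mod 1301)
661^8 = (661^4)^2 ≡ 690^2 = 476100 ≡ 1235 (mod 1301)
661^16 = (661^8)^2 ≡ 1235^2 = 1525225 ≡ 453 (mod 1301)
661^32 = (661^16)^2 ≡ 453^2 = 205209 ≡ 952 (mod 1301)
661^44 = 661^32 · 661^8 · 661^4 ≡ 952 · 1235 · 690 ≡ 444 (mod 1301).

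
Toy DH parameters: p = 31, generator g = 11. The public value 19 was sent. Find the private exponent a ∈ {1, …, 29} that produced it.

Try successive powers of 11 modulo 31:
11^1 ≡ 11
11^2 ≡ 28
11^3 ≡ 29
11^4 ≡ 9
11^5 ≡ 6
11^6 ≡ 4
11^7 ≡ 13
11^8 ≡ 19
Found: a = 8.

8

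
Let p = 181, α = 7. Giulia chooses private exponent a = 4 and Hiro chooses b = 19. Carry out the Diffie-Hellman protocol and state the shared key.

48

Hiro sends B = α^b mod p = 7^19 mod 181.
7^1 ≡ 7 (mod 181)
7^2 = (7^1)^2 ≡ 7^2 = 49 ≡ 49 (mod 181)
7^4 = (7^2)^2 ≡ 49^2 = 2401 ≡ 48 (mod 181)
7^8 = (7^4)^2 ≡ 48^2 = 2304 ≡ 132 (mod 181)
7^16 = (7^8)^2 ≡ 132^2 = 17424 ≡ 48 (mod 181)
7^19 = 7^16 · 7^2 · 7^1 ≡ 48 · 49 · 7 ≡ 174 (mod 181).
So B = 174. Giulia then computes K = B^a mod p = 174^4 mod 181.
174^1 ≡ 174 (mod 181)
174^2 = (174^1)^2 ≡ 174^2 = 30276 ≡ 49 (mod 181)
174^4 = (174^2)^2 ≡ 49^2 = 2401 ≡ 48 (mod 181)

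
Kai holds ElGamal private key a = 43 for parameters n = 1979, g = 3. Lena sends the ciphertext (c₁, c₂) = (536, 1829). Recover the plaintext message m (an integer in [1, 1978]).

959

Shared mask s = c₁^a mod n = 536^43 mod 1979.
536^1 ≡ 536 (mod 1979)
536^2 = (536^1)^2 ≡ 536^2 = 287296 ≡ 341 (mod 1979)
536^4 = (536^2)^2 ≡ 341^2 = 116281 ≡ 1499 (mod 1979)
536^8 = (536^4)^2 ≡ 1499^2 = 2247001 ≡ 836 (mod 1979)
536^16 = (536^8)^2 ≡ 836^2 = 698896 ≡ 309 (mod 1979)
536^32 = (536^16)^2 ≡ 309^2 = 95481 ≡ 489 (mod 1979)
536^43 = 536^32 · 536^8 · 536^2 · 536^1 ≡ 489 · 836 · 341 · 536 ≡ 524 (mod 1979).
So s = 524; s⁻¹ ≡ 1590 (mod 1979).
m = c₂ · s⁻¹ mod 1979 = 1829 · 1590 mod 1979 = 959.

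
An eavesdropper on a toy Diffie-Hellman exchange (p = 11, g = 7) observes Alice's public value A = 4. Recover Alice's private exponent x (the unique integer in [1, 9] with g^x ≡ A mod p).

6

Try successive powers of 7 modulo 11:
7^1 ≡ 7
7^2 ≡ 5
7^3 ≡ 2
7^4 ≡ 3
7^5 ≡ 10
7^6 ≡ 4
Found: x = 6.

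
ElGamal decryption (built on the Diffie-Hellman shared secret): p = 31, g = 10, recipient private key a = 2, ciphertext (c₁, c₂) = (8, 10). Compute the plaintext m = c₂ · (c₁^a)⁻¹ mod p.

5

Shared mask s = c₁^a mod p = 8^2 mod 31.
8^1 ≡ 8 (mod 31)
8^2 = (8^1)^2 ≡ 8^2 = 64 ≡ 2 (mod 31)
So s = 2; s⁻¹ ≡ 16 (mod 31).
m = c₂ · s⁻¹ mod 31 = 10 · 16 mod 31 = 5.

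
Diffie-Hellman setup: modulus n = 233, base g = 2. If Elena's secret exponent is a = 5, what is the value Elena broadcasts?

Public value = 2^5 (mod 233).
2^1 ≡ 2 (mod 233)
2^2 = (2^1)^2 ≡ 2^2 = 4 ≡ 4 (mod 233)
2^4 = (2^2)^2 ≡ 4^2 = 16 ≡ 16 (mod 233)
2^5 = 2^4 · 2^1 ≡ 16 · 2 ≡ 32 (mod 233).

32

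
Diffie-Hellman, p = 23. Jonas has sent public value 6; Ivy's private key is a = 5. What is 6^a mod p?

Shared key K = 6^5 mod 23.
6^1 ≡ 6 (mod 23)
6^2 = (6^1)^2 ≡ 6^2 = 36 ≡ 13 (mod 23)
6^4 = (6^2)^2 ≡ 13^2 = 169 ≡ 8 (mod 23)
6^5 = 6^4 · 6^1 ≡ 8 · 6 ≡ 2 (mod 23).

2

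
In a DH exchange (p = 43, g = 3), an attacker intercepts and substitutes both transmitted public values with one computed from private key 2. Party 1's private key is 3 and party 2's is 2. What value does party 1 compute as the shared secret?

Party 1 receives an attacker's public value M = 3^2 mod 43 instead of the honest one.
3^1 ≡ 3 (mod 43)
3^2 = (3^1)^2 ≡ 3^2 = 9 ≡ 9 (mod 43)
So M = 9. Party 1 computes K = M^3 mod 43.
9^1 ≡ 9 (mod 43)
9^2 = (9^1)^2 ≡ 9^2 = 81 ≡ 38 (mod 43)
9^3 = 9^2 · 9^1 ≡ 38 · 9 ≡ 41 (mod 43).

41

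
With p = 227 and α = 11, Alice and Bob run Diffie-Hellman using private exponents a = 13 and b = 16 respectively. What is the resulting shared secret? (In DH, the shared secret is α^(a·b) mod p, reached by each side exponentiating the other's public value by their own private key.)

214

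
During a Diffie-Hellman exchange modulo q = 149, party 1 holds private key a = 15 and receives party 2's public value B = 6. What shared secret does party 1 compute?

Shared key K = 6^15 mod 149.
6^1 ≡ 6 (mod 149)
6^2 = (6^1)^2 ≡ 6^2 = 36 ≡ 36 (mod 149)
6^4 = (6^2)^2 ≡ 36^2 = 1296 ≡ 104 (mod 149)
6^8 = (6^4)^2 ≡ 104^2 = 10816 ≡ 88 (mod 149)
6^15 = 6^8 · 6^4 · 6^2 · 6^1 ≡ 88 · 104 · 36 · 6 ≡ 49 (mod 149).

49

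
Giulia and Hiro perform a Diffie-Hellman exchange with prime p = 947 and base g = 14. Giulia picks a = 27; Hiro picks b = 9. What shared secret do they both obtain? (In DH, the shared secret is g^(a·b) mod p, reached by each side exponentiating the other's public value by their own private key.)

3

Giulia sends A = g^a mod p = 14^27 mod 947.
14^1 ≡ 14 (mod 947)
14^2 = (14^1)^2 ≡ 14^2 = 196 ≡ 196 (mod 947)
14^4 = (14^2)^2 ≡ 196^2 = 38416 ≡ 536 (mod 947)
14^8 = (14^4)^2 ≡ 536^2 = 287296 ≡ 355 (mod 947)
14^16 = (14^8)^2 ≡ 355^2 = 126025 ≡ 74 (mod 947)
14^27 = 14^16 · 14^8 · 14^2 · 14^1 ≡ 74 · 355 · 196 · 14 ≡ 187 (mod 947).
So A = 187. Hiro then computes K = A^b mod p = 187^9 mod 947.
187^1 ≡ 187 (mod 947)
187^2 = (187^1)^2 ≡ 187^2 = 34969 ≡ 877 (mod 947)
187^4 = (187^2)^2 ≡ 877^2 = 769129 ≡ 165 (mod 947)
187^8 = (187^4)^2 ≡ 165^2 = 27225 ≡ 709 (mod 947)
187^9 = 187^8 · 187^1 ≡ 709 · 187 ≡ 3 (mod 947).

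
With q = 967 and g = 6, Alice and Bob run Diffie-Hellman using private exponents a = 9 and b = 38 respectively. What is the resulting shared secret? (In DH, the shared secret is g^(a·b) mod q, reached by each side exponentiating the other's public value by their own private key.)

Bob sends B = g^b mod q = 6^38 mod 967.
6^1 ≡ 6 (mod 967)
6^2 = (6^1)^2 ≡ 6^2 = 36 ≡ 36 (mod 967)
6^4 = (6^2)^2 ≡ 36^2 = 1296 ≡ 329 (mod 967)
6^8 = (6^4)^2 ≡ 329^2 = 108241 ≡ 904 (mod 967)
6^16 = (6^8)^2 ≡ 904^2 = 817216 ≡ 101 (mod 967)
6^32 = (6^16)^2 ≡ 101^2 = 10201 ≡ 531 (mod 967)
6^38 = 6^32 · 6^4 · 6^2 ≡ 531 · 329 · 36 ≡ 763 (mod 967).
So B = 763. Alice then computes K = B^a mod q = 763^9 mod 967.
763^1 ≡ 763 (mod 967)
763^2 = (763^1)^2 ≡ 763^2 = 582169 ≡ 35 (mod 967)
763^4 = (763^2)^2 ≡ 35^2 = 1225 ≡ 258 (mod 967)
763^8 = (763^4)^2 ≡ 258^2 = 66564 ≡ 808 (mod 967)
763^9 = 763^8 · 763^1 ≡ 808 · 763 ≡ 525 (mod 967).

525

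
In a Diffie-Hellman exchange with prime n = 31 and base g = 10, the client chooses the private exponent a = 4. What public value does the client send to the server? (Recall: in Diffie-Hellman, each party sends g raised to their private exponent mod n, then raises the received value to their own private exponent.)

Public value = 10^4 mod 31.
10^1 ≡ 10 (mod 31)
10^2 = (10^1)^2 ≡ 10^2 = 100 ≡ 7 (mod 31)
10^4 = (10^2)^2 ≡ 7^2 = 49 ≡ 18 (mod 31)

18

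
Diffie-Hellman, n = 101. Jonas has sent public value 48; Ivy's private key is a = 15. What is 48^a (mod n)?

Shared key K = 48^15 mod 101.
48^1 ≡ 48 (mod 101)
48^2 = (48^1)^2 ≡ 48^2 = 2304 ≡ 82 (mod 101)
48^4 = (48^2)^2 ≡ 82^2 = 6724 ≡ 58 (mod 101)
48^8 = (48^4)^2 ≡ 58^2 = 3364 ≡ 31 (mod 101)
48^15 = 48^8 · 48^4 · 48^2 · 48^1 ≡ 31 · 58 · 82 · 48 ≡ 60 (mod 101).

60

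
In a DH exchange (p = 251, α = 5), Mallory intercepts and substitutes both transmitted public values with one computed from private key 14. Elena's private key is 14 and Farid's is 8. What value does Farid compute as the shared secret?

204

Farid receives Mallory's public value M = 5^14 mod 251 instead of the honest one.
5^1 ≡ 5 (mod 251)
5^2 = (5^1)^2 ≡ 5^2 = 25 ≡ 25 (mod 251)
5^4 = (5^2)^2 ≡ 25^2 = 625 ≡ 123 (mod 251)
5^8 = (5^4)^2 ≡ 123^2 = 15129 ≡ 69 (mod 251)
5^14 = 5^8 · 5^4 · 5^2 ≡ 69 · 123 · 25 ≡ 80 (mod 251).
So M = 80. Farid computes K = M^8 mod 251.
80^1 ≡ 80 (mod 251)
80^2 = (80^1)^2 ≡ 80^2 = 6400 ≡ 125 (mod 251)
80^4 = (80^2)^2 ≡ 125^2 = 15625 ≡ 63 (mod 251)
80^8 = (80^4)^2 ≡ 63^2 = 3969 ≡ 204 (mod 251)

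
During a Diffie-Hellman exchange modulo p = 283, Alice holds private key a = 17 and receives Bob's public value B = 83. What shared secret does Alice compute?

34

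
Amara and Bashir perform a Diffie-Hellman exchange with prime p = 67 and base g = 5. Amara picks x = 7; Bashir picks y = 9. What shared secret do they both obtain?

52

Bashir sends B = g^y mod p = 5^9 mod 67.
5^1 ≡ 5 (mod 67)
5^2 = (5^1)^2 ≡ 5^2 = 25 ≡ 25 (mod 67)
5^4 = (5^2)^2 ≡ 25^2 = 625 ≡ 22 (mod 67)
5^8 = (5^4)^2 ≡ 22^2 = 484 ≡ 15 (mod 67)
5^9 = 5^8 · 5^1 ≡ 15 · 5 ≡ 8 (mod 67).
So B = 8. Amara then computes K = B^x mod p = 8^7 mod 67.
8^1 ≡ 8 (mod 67)
8^2 = (8^1)^2 ≡ 8^2 = 64 ≡ 64 (mod 67)
8^4 = (8^2)^2 ≡ 64^2 = 4096 ≡ 9 (mod 67)
8^7 = 8^4 · 8^2 · 8^1 ≡ 9 · 64 · 8 ≡ 52 (mod 67).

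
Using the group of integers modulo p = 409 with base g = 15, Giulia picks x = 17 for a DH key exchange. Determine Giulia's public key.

Public value = 15^17 mod 409.
15^1 ≡ 15 (mod 409)
15^2 = (15^1)^2 ≡ 15^2 = 225 ≡ 225 (mod 409)
15^4 = (15^2)^2 ≡ 225^2 = 50625 ≡ 318 (mod 409)
15^8 = (15^4)^2 ≡ 318^2 = 101124 ≡ 101 (mod 409)
15^16 = (15^8)^2 ≡ 101^2 = 10201 ≡ 385 (mod 409)
15^17 = 15^16 · 15^1 ≡ 385 · 15 ≡ 49 (mod 409).

49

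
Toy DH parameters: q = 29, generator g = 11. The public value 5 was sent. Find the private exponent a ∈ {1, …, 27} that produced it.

2

Try successive powers of 11 modulo 29:
11^1 ≡ 11
11^2 ≡ 5
Found: a = 2.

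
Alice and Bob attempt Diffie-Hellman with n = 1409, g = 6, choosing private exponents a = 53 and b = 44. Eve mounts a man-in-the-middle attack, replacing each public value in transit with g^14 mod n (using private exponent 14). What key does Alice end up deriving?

474

Alice receives Eve's public value M = 6^14 mod 1409 instead of the honest one.
6^1 ≡ 6 (mod 1409)
6^2 = (6^1)^2 ≡ 6^2 = 36 ≡ 36 (mod 1409)
6^4 = (6^2)^2 ≡ 36^2 = 1296 ≡ 1296 (mod 1409)
6^8 = (6^4)^2 ≡ 1296^2 = 1679616 ≡ 88 (mod 1409)
6^14 = 6^8 · 6^4 · 6^2 ≡ 88 · 1296 · 36 ≡ 1311 (mod 1409).
So M = 1311. Alice computes K = M^53 mod 1409.
1311^1 ≡ 1311 (mod 1409)
1311^2 = (1311^1)^2 ≡ 1311^2 = 1718721 ≡ 1150 (mod 1409)
1311^4 = (1311^2)^2 ≡ 1150^2 = 1322500 ≡ 858 (mod 1409)
1311^8 = (1311^4)^2 ≡ 858^2 = 736164 ≡ 666 (mod 1409)
1311^16 = (1311^8)^2 ≡ 666^2 = 443556 ≡ 1130 (mod 1409)
1311^32 = (1311^16)^2 ≡ 1130^2 = 1276900 ≡ 346 (mod 1409)
1311^53 = 1311^32 · 1311^16 · 1311^4 · 1311^1 ≡ 346 · 1130 · 858 · 1311 ≡ 474 (mod 1409).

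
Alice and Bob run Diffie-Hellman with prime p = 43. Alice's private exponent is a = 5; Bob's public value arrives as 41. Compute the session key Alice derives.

11

Shared key K = 41^5 mod 43.
41^1 ≡ 41 (mod 43)
41^2 = (41^1)^2 ≡ 41^2 = 1681 ≡ 4 (mod 43)
41^4 = (41^2)^2 ≡ 4^2 = 16 ≡ 16 (mod 43)
41^5 = 41^4 · 41^1 ≡ 16 · 41 ≡ 11 (mod 43).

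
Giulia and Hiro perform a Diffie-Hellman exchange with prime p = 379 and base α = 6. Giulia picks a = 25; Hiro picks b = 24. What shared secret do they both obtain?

Giulia sends A = α^a mod p = 6^25 mod 379.
6^1 ≡ 6 (mod 379)
6^2 = (6^1)^2 ≡ 6^2 = 36 ≡ 36 (mod 379)
6^4 = (6^2)^2 ≡ 36^2 = 1296 ≡ 159 (mod 379)
6^8 = (6^4)^2 ≡ 159^2 = 25281 ≡ 267 (mod 379)
6^16 = (6^8)^2 ≡ 267^2 = 71289 ≡ 37 (mod 379)
6^25 = 6^16 · 6^8 · 6^1 ≡ 37 · 267 · 6 ≡ 150 (mod 379).
So A = 150. Hiro then computes K = A^b mod p = 150^24 mod 379.
150^1 ≡ 150 (mod 379)
150^2 = (150^1)^2 ≡ 150^2 = 22500 ≡ 139 (mod 379)
150^4 = (150^2)^2 ≡ 139^2 = 19321 ≡ 371 (mod 379)
150^8 = (150^4)^2 ≡ 371^2 = 137641 ≡ 64 (mod 379)
150^16 = (150^8)^2 ≡ 64^2 = 4096 ≡ 306 (mod 379)
150^24 = 150^16 · 150^8 ≡ 306 · 64 ≡ 255 (mod 379).

255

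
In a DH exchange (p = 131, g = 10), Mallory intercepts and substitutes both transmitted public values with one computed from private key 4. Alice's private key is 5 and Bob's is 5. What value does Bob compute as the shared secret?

62

Bob receives Mallory's public value M = 10^4 mod 131 instead of the honest one.
10^1 ≡ 10 (mod 131)
10^2 = (10^1)^2 ≡ 10^2 = 100 ≡ 100 (mod 131)
10^4 = (10^2)^2 ≡ 100^2 = 10000 ≡ 44 (mod 131)
So M = 44. Bob computes K = M^5 mod 131.
44^1 ≡ 44 (mod 131)
44^2 = (44^1)^2 ≡ 44^2 = 1936 ≡ 102 (mod 131)
44^4 = (44^2)^2 ≡ 102^2 = 10404 ≡ 55 (mod 131)
44^5 = 44^4 · 44^1 ≡ 55 · 44 ≡ 62 (mod 131).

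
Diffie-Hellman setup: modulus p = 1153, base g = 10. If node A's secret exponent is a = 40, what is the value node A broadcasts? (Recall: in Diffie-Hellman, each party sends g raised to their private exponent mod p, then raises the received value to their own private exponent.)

Public value = 10^{40} \pmod{1153}.
10^1 ≡ 10 (mod 1153)
10^2 = (10^1)^2 ≡ 10^2 = 100 ≡ 100 (mod 1153)
10^4 = (10^2)^2 ≡ 100^2 = 10000 ≡ 776 (mod 1153)
10^8 = (10^4)^2 ≡ 776^2 = 602176 ≡ 310 (mod 1153)
10^16 = (10^8)^2 ≡ 310^2 = 96100 ≡ 401 (mod 1153)
10^32 = (10^16)^2 ≡ 401^2 = 160801 ≡ 534 (mod 1153)
10^40 = 10^32 · 10^8 ≡ 534 · 310 ≡ 661 (mod 1153).

661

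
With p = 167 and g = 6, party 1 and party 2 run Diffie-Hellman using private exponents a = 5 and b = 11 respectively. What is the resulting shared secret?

Party 2 sends B = g^b mod p = 6^11 mod 167.
6^1 ≡ 6 (mod 167)
6^2 = (6^1)^2 ≡ 6^2 = 36 ≡ 36 (mod 167)
6^4 = (6^2)^2 ≡ 36^2 = 1296 ≡ 127 (mod 167)
6^8 = (6^4)^2 ≡ 127^2 = 16129 ≡ 97 (mod 167)
6^11 = 6^8 · 6^2 · 6^1 ≡ 97 · 36 · 6 ≡ 77 (mod 167).
So B = 77. Party 1 then computes K = B^a mod p = 77^5 mod 167.
77^1 ≡ 77 (mod 167)
77^2 = (77^1)^2 ≡ 77^2 = 5929 ≡ 84 (mod 167)
77^4 = (77^2)^2 ≡ 84^2 = 7056 ≡ 42 (mod 167)
77^5 = 77^4 · 77^1 ≡ 42 · 77 ≡ 61 (mod 167).

61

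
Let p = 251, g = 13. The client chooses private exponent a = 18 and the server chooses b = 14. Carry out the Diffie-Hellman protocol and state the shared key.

The client sends A = g^a mod p = 13^18 mod 251.
13^1 ≡ 13 (mod 251)
13^2 = (13^1)^2 ≡ 13^2 = 169 ≡ 169 (mod 251)
13^4 = (13^2)^2 ≡ 169^2 = 28561 ≡ 198 (mod 251)
13^8 = (13^4)^2 ≡ 198^2 = 39204 ≡ 48 (mod 251)
13^16 = (13^8)^2 ≡ 48^2 = 2304 ≡ 45 (mod 251)
13^18 = 13^16 · 13^2 ≡ 45 · 169 ≡ 75 (mod 251).
So A = 75. The server then computes K = A^b mod p = 75^14 mod 251.
75^1 ≡ 75 (mod 251)
75^2 = (75^1)^2 ≡ 75^2 = 5625 ≡ 103 (mod 251)
75^4 = (75^2)^2 ≡ 103^2 = 10609 ≡ 67 (mod 251)
75^8 = (75^4)^2 ≡ 67^2 = 4489 ≡ 222 (mod 251)
75^14 = 75^8 · 75^4 · 75^2 ≡ 222 · 67 · 103 ≡ 169 (mod 251).

169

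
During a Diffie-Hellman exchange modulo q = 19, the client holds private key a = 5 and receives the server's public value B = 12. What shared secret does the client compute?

8

Shared key K = 12^5 mod 19.
12^1 ≡ 12 (mod 19)
12^2 = (12^1)^2 ≡ 12^2 = 144 ≡ 11 (mod 19)
12^4 = (12^2)^2 ≡ 11^2 = 121 ≡ 7 (mod 19)
12^5 = 12^4 · 12^1 ≡ 7 · 12 ≡ 8 (mod 19).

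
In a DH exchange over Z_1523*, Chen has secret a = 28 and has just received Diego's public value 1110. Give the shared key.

Shared key K = 1110^28 mod 1523.
1110^1 ≡ 1110 (mod 1523)
1110^2 = (1110^1)^2 ≡ 1110^2 = 1232100 ≡ 1516 (mod 1523)
1110^4 = (1110^2)^2 ≡ 1516^2 = 2298256 ≡ 49 (mod 1523)
1110^8 = (1110^4)^2 ≡ 49^2 = 2401 ≡ 878 (mod 1523)
1110^16 = (1110^8)^2 ≡ 878^2 = 770884 ≡ 246 (mod 1523)
1110^28 = 1110^16 · 1110^8 · 1110^4 ≡ 246 · 878 · 49 ≡ 85 (mod 1523).

85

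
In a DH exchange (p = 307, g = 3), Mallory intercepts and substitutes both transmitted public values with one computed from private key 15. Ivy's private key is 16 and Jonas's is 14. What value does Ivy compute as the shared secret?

Ivy receives Mallory's public value M = 3^15 mod 307 instead of the honest one.
3^1 ≡ 3 (mod 307)
3^2 = (3^1)^2 ≡ 3^2 = 9 ≡ 9 (mod 307)
3^4 = (3^2)^2 ≡ 9^2 = 81 ≡ 81 (mod 307)
3^8 = (3^4)^2 ≡ 81^2 = 6561 ≡ 114 (mod 307)
3^15 = 3^8 · 3^4 · 3^2 · 3^1 ≡ 114 · 81 · 9 · 3 ≡ 34 (mod 307).
So M = 34. Ivy computes K = M^16 mod 307.
34^1 ≡ 34 (mod 307)
34^2 = (34^1)^2 ≡ 34^2 = 1156 ≡ 235 (mod 307)
34^4 = (34^2)^2 ≡ 235^2 = 55225 ≡ 272 (mod 307)
34^8 = (34^4)^2 ≡ 272^2 = 73984 ≡ 304 (mod 307)
34^16 = (34^8)^2 ≡ 304^2 = 92416 ≡ 9 (mod 307)

9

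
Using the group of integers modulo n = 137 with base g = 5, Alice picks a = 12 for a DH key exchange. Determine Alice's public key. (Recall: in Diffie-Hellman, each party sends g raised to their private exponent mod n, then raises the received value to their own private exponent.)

Public value = 5^12 (mod 137).
5^1 ≡ 5 (mod 137)
5^2 = (5^1)^2 ≡ 5^2 = 25 ≡ 25 (mod 137)
5^4 = (5^2)^2 ≡ 25^2 = 625 ≡ 77 (mod 137)
5^8 = (5^4)^2 ≡ 77^2 = 5929 ≡ 38 (mod 137)
5^12 = 5^8 · 5^4 ≡ 38 · 77 ≡ 49 (mod 137).

49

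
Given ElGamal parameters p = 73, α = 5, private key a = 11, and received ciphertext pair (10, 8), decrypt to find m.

Shared mask s = c₁^a mod p = 10^11 mod 73.
10^1 ≡ 10 (mod 73)
10^2 = (10^1)^2 ≡ 10^2 = 100 ≡ 27 (mod 73)
10^4 = (10^2)^2 ≡ 27^2 = 729 ≡ 72 (mod 73)
10^8 = (10^4)^2 ≡ 72^2 = 5184 ≡ 1 (mod 73)
10^11 = 10^8 · 10^2 · 10^1 ≡ 1 · 27 · 10 ≡ 51 (mod 73).
So s = 51; s⁻¹ ≡ 63 (mod 73).
m = c₂ · s⁻¹ mod 73 = 8 · 63 mod 73 = 66.

66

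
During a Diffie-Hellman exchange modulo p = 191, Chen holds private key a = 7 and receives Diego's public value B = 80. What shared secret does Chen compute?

Shared key K = 80^7 mod 191.
80^1 ≡ 80 (mod 191)
80^2 = (80^1)^2 ≡ 80^2 = 6400 ≡ 97 (mod 191)
80^4 = (80^2)^2 ≡ 97^2 = 9409 ≡ 50 (mod 191)
80^7 = 80^4 · 80^2 · 80^1 ≡ 50 · 97 · 80 ≡ 79 (mod 191).

79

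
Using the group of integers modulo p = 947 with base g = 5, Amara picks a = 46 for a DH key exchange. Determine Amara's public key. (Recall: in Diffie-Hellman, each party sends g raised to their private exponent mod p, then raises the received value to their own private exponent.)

Public value = 5^46 mod 947.
5^1 ≡ 5 (mod 947)
5^2 = (5^1)^2 ≡ 5^2 = 25 ≡ 25 (mod 947)
5^4 = (5^2)^2 ≡ 25^2 = 625 ≡ 625 (mod 947)
5^8 = (5^4)^2 ≡ 625^2 = 390625 ≡ 461 (mod 947)
5^16 = (5^8)^2 ≡ 461^2 = 212521 ≡ 393 (mod 947)
5^32 = (5^16)^2 ≡ 393^2 = 154449 ≡ 88 (mod 947)
5^46 = 5^32 · 5^8 · 5^4 · 5^2 ≡ 88 · 461 · 625 · 25 ≡ 550 (mod 947).

550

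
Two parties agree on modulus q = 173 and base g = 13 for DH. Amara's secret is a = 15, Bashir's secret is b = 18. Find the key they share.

117

Amara sends A = g^a mod q = 13^15 mod 173.
13^1 ≡ 13 (mod 173)
13^2 = (13^1)^2 ≡ 13^2 = 169 ≡ 169 (mod 173)
13^4 = (13^2)^2 ≡ 169^2 = 28561 ≡ 16 (mod 173)
13^8 = (13^4)^2 ≡ 16^2 = 256 ≡ 83 (mod 173)
13^15 = 13^8 · 13^4 · 13^2 · 13^1 ≡ 83 · 16 · 169 · 13 ≡ 144 (mod 173).
So A = 144. Bashir then computes K = A^b mod q = 144^18 mod 173.
144^1 ≡ 144 (mod 173)
144^2 = (144^1)^2 ≡ 144^2 = 20736 ≡ 149 (mod 173)
144^4 = (144^2)^2 ≡ 149^2 = 22201 ≡ 57 (mod 173)
144^8 = (144^4)^2 ≡ 57^2 = 3249 ≡ 135 (mod 173)
144^16 = (144^8)^2 ≡ 135^2 = 18225 ≡ 60 (mod 173)
144^18 = 144^16 · 144^2 ≡ 60 · 149 ≡ 117 (mod 173).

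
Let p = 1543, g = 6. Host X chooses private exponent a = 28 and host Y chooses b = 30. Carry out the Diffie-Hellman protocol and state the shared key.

367

Host Y sends B = g^b mod p = 6^30 mod 1543.
6^1 ≡ 6 (mod 1543)
6^2 = (6^1)^2 ≡ 6^2 = 36 ≡ 36 (mod 1543)
6^4 = (6^2)^2 ≡ 36^2 = 1296 ≡ 1296 (mod 1543)
6^8 = (6^4)^2 ≡ 1296^2 = 1679616 ≡ 832 (mod 1543)
6^16 = (6^8)^2 ≡ 832^2 = 692224 ≡ 960 (mod 1543)
6^30 = 6^16 · 6^8 · 6^4 · 6^2 ≡ 960 · 832 · 1296 · 36 ≡ 912 (mod 1543).
So B = 912. Host X then computes K = B^a mod p = 912^28 mod 1543.
912^1 ≡ 912 (mod 1543)
912^2 = (912^1)^2 ≡ 912^2 = 831744 ≡ 67 (mod 1543)
912^4 = (912^2)^2 ≡ 67^2 = 4489 ≡ 1403 (mod 1543)
912^8 = (912^4)^2 ≡ 1403^2 = 1968409 ≡ 1084 (mod 1543)
912^16 = (912^8)^2 ≡ 1084^2 = 1175056 ≡ 833 (mod 1543)
912^28 = 912^16 · 912^8 · 912^4 ≡ 833 · 1084 · 1403 ≡ 367 (mod 1543).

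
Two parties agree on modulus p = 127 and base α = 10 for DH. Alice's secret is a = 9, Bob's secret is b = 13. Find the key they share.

123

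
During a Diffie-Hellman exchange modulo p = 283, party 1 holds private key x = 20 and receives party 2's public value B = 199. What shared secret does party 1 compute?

Shared key K = 199^20 mod 283.
199^1 ≡ 199 (mod 283)
199^2 = (199^1)^2 ≡ 199^2 = 39601 ≡ 264 (mod 283)
199^4 = (199^2)^2 ≡ 264^2 = 69696 ≡ 78 (mod 283)
199^8 = (199^4)^2 ≡ 78^2 = 6084 ≡ 141 (mod 283)
199^16 = (199^8)^2 ≡ 141^2 = 19881 ≡ 71 (mod 283)
199^20 = 199^16 · 199^4 ≡ 71 · 78 ≡ 161 (mod 283).

161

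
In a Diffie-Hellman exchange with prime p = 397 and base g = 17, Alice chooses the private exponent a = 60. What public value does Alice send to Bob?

Public value = 17^60 mod 397.
17^1 ≡ 17 (mod 397)
17^2 = (17^1)^2 ≡ 17^2 = 289 ≡ 289 (mod 397)
17^4 = (17^2)^2 ≡ 289^2 = 83521 ≡ 151 (mod 397)
17^8 = (17^4)^2 ≡ 151^2 = 22801 ≡ 172 (mod 397)
17^16 = (17^8)^2 ≡ 172^2 = 29584 ≡ 206 (mod 397)
17^32 = (17^16)^2 ≡ 206^2 = 42436 ≡ 354 (mod 397)
17^60 = 17^32 · 17^16 · 17^8 · 17^4 ≡ 354 · 206 · 172 · 151 ≡ 333 (mod 397).

333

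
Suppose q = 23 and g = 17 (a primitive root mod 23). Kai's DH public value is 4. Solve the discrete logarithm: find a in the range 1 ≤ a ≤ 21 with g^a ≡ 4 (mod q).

10

Try successive powers of 17 modulo 23:
17^1 ≡ 17
17^2 ≡ 13
17^3 ≡ 14
17^4 ≡ 8
17^5 ≡ 21
17^6 ≡ 12
17^7 ≡ 20
17^8 ≡ 18
17^9 ≡ 7
17^10 ≡ 4
Found: a = 10.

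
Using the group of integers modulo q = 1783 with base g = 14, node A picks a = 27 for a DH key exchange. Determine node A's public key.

1055

Public value = 14^27 mod 1783.
14^1 ≡ 14 (mod 1783)
14^2 = (14^1)^2 ≡ 14^2 = 196 ≡ 196 (mod 1783)
14^4 = (14^2)^2 ≡ 196^2 = 38416 ≡ 973 (mod 1783)
14^8 = (14^4)^2 ≡ 973^2 = 946729 ≡ 1739 (mod 1783)
14^16 = (14^8)^2 ≡ 1739^2 = 3024121 ≡ 153 (mod 1783)
14^27 = 14^16 · 14^8 · 14^2 · 14^1 ≡ 153 · 1739 · 196 · 14 ≡ 1055 (mod 1783).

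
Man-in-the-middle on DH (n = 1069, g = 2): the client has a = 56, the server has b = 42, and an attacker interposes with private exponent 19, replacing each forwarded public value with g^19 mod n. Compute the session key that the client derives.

735

The client receives an attacker's public value M = 2^19 mod 1069 instead of the honest one.
2^1 ≡ 2 (mod 1069)
2^2 = (2^1)^2 ≡ 2^2 = 4 ≡ 4 (mod 1069)
2^4 = (2^2)^2 ≡ 4^2 = 16 ≡ 16 (mod 1069)
2^8 = (2^4)^2 ≡ 16^2 = 256 ≡ 256 (mod 1069)
2^16 = (2^8)^2 ≡ 256^2 = 65536 ≡ 327 (mod 1069)
2^19 = 2^16 · 2^2 · 2^1 ≡ 327 · 4 · 2 ≡ 478 (mod 1069).
So M = 478. The client computes K = M^56 mod 1069.
478^1 ≡ 478 (mod 1069)
478^2 = (478^1)^2 ≡ 478^2 = 228484 ≡ 787 (mod 1069)
478^4 = (478^2)^2 ≡ 787^2 = 619369 ≡ 418 (mod 1069)
478^8 = (478^4)^2 ≡ 418^2 = 174724 ≡ 477 (mod 1069)
478^16 = (478^8)^2 ≡ 477^2 = 227529 ≡ 901 (mod 1069)
478^32 = (478^16)^2 ≡ 901^2 = 811801 ≡ 430 (mod 1069)
478^56 = 478^32 · 478^16 · 478^8 ≡ 430 · 901 · 477 ≡ 735 (mod 1069).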